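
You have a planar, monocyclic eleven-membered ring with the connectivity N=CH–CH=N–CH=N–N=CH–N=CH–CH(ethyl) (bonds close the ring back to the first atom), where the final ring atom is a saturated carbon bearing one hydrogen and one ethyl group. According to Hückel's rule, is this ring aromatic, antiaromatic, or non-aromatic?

At the CH(ethyl) position, that saturated carbon is sp³ and has no p orbital in the ring π system; the ring's p-orbital overlap is broken there.
Broken conjugation rules out both aromaticity and antiaromaticity.

Non-aromatic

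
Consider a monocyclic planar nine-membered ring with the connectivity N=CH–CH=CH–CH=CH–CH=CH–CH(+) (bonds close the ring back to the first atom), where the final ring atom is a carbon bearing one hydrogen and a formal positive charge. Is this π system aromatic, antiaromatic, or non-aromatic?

Antiaromatic

All ring atoms are sp² and supply a p orbital to the ring (every atom in a ring double bond is sp² and brings one electron to the p orbital; each sp² =N– keeps its lone pair in-plane and puts one electron into the π system; the carbocation has an empty p orbital); the conjugation is uninterrupted.
Counting π electrons: 4 × 2 = 8 from the double-bond units + 0 from the CH(+) atom = 8.
A 4n π count (8, n = 2) in a planar conjugated ring means antiaromatic.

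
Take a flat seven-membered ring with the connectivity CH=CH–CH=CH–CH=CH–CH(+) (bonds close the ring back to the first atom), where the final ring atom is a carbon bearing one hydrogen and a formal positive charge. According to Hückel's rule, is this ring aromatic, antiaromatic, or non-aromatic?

Aromatic

The p orbitals form a continuous loop: the double-bond atoms are sp², each contributing one p electron; the carbocation has an empty p orbital. The ring is fully conjugated.
Adding the contributions, 3 × 2 = 6 from the double-bond units + 0 from the CH(+) atom = 6.
With 6 π electrons (n = 1), the Hückel 4n+2 condition holds.
(The species described is the tropylium cation.)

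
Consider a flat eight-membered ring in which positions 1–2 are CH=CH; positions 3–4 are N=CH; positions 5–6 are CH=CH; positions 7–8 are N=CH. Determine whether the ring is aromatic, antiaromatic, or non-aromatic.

Every ring atom contributes a p orbital perpendicular to the ring (each doubly-bonded ring atom is sp² with one p-orbital electron; each sp² =N– keeps its lone pair in-plane and puts one electron into the π system), so the π system is cyclic and fully conjugated.
Counting π electrons: 4 × 2 = 8 from the 4 double-bond units.
A 4n π count (8, n = 2) in a planar conjugated ring means antiaromatic.

Antiaromatic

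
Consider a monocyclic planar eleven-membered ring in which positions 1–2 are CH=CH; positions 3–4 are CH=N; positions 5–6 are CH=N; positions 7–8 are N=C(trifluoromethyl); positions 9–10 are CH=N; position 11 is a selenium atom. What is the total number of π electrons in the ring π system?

All ring atoms are sp² and supply a p orbital to the ring (the double-bond atoms are sp², each contributing one p electron; each =N– nitrogen is pyridine-type (lone pair in the sp² plane, one electron in the p orbital); the selenium donates one lone pair from its p orbital); the conjugation is uninterrupted.
Adding the contributions, 5 × 2 = 10 from the double-bond units + 2 from the Se atom = 12.

12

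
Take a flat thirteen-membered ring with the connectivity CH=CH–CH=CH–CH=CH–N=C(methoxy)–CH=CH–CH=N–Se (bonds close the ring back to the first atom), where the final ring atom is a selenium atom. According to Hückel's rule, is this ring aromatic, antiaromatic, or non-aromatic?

Aromatic

The p orbitals form a continuous loop: each doubly-bonded ring atom is sp² with one p-orbital electron; the doubly-bonded nitrogens are pyridine-type — their lone pairs lie in the ring plane, leaving one electron in the p orbital; the selenium donates one lone pair from its p orbital. The ring is fully conjugated.
Counting π electrons: 6 × 2 = 12 from the double-bond units + 2 from the Se atom = 14.
Since 14 = 4·3 + 2, the ring meets the 4n+2 criterion.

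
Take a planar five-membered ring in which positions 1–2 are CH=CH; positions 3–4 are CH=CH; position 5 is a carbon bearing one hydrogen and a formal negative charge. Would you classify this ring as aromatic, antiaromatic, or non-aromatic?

Aromatic

Every ring atom contributes a p orbital perpendicular to the ring (every atom in a ring double bond is sp² and brings one electron to the p orbital; the carbanion's lone pair occupies the p orbital), so the π system is cyclic and fully conjugated.
Counting π electrons: 2 × 2 = 4 from the double-bond units + 2 from the CH(-) atom = 6.
With 6 π electrons (n = 1), the Hückel 4n+2 condition holds.
(The species described is the cyclopentadienyl anion.)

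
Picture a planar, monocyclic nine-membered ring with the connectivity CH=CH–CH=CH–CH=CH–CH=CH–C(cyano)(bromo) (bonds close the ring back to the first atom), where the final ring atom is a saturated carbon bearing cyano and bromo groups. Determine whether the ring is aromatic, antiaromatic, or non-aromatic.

Non-aromatic

The C(cyano)(bromo) carbon is saturated: that saturated carbon is sp³ and has no p orbital in the ring π system. Conjugation is not continuous around the ring.
A ring that is not fully conjugated cannot be aromatic or antiaromatic regardless of its π-electron count.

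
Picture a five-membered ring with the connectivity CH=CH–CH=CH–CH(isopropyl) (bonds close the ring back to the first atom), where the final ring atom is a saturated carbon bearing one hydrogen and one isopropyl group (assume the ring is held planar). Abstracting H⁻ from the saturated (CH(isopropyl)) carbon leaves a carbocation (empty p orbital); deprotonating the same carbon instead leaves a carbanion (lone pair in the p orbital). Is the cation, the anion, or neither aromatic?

The anion

In either ion the ring is fully conjugated: every atom, including the new sp² carbon, supplies a p orbital.
Cation: 2 × 2 + 0 = 4 π electrons → 4(1), antiaromatic.
Anion: 2 × 2 + 2 = 6 π electrons → 4(1)+2, aromatic.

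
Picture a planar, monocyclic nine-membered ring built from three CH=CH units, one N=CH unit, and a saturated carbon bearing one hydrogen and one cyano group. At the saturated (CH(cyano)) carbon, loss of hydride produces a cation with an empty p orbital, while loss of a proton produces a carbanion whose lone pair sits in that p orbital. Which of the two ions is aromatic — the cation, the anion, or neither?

The anion

Both ions have a continuous loop of p orbitals — each ring atom is sp².
Cation: 4 × 2 + 0 = 8 π electrons → 4(2), antiaromatic.
Anion: 4 × 2 + 2 = 10 π electrons → 4(2)+2, aromatic.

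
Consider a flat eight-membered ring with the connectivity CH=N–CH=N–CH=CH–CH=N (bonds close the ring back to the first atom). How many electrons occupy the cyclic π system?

8

All ring atoms are sp² and supply a p orbital to the ring (each doubly-bonded ring atom is sp² with one p-orbital electron; each sp² =N– keeps its lone pair in-plane and puts one electron into the π system); the conjugation is uninterrupted.
Adding the contributions, 4 × 2 = 8 from the 4 double-bond units.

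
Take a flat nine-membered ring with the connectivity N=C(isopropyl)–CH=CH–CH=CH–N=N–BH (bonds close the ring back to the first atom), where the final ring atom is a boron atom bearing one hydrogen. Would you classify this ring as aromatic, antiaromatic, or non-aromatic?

Antiaromatic

Check conjugation: every atom in a ring double bond is sp² and brings one electron to the p orbital; each sp² =N– keeps its lone pair in-plane and puts one electron into the π system; the boron has an empty p orbital — every position has a p orbital, so the cyclic π system is continuous.
Counting π electrons: 4 × 2 = 8 from the double-bond units + 0 from the BH atom = 8.
8 is a 4n count (n = 2), so the planar conjugated ring is antiaromatic.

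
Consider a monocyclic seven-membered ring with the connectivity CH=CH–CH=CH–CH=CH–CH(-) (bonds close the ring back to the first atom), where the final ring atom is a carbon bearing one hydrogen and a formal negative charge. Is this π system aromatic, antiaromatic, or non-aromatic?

Every ring atom contributes a p orbital perpendicular to the ring (the double-bond atoms are sp², each contributing one p electron; the carbanion's lone pair occupies the p orbital), so the π system is cyclic and fully conjugated.
π-electron count: 3 × 2 = 6 from the double-bond units + 2 from the CH(-) atom = 8.
With 8 = 4·2 π electrons, Hückel's rule classifies the planar ring as antiaromatic.
(This ring is the cycloheptatrienyl anion.)

Antiaromatic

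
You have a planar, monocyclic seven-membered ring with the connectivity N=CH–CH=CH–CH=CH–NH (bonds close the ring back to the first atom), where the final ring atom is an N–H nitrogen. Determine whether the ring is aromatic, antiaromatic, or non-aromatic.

Check conjugation: every atom in a ring double bond is sp² and brings one electron to the p orbital; each =N– nitrogen is pyridine-type (lone pair in the sp² plane, one electron in the p orbital); the pyrrole-type nitrogen donates its lone pair from the p orbital — every position has a p orbital, so the cyclic π system is continuous.
Counting π electrons: 3 × 2 = 6 from the double-bond units + 2 from the NH atom = 8.
8 is a 4n count (n = 2), so the planar conjugated ring is antiaromatic.

Antiaromatic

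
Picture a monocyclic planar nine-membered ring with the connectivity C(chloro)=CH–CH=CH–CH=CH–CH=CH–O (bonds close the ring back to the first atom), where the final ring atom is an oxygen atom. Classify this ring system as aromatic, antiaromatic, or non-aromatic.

Aromatic

The p orbitals form a continuous loop: every atom in a ring double bond is sp² and brings one electron to the p orbital; the oxygen donates one lone pair from its p orbital. The ring is fully conjugated.
π-electron count: 4 × 2 = 8 from the double-bond units + 2 from the O atom = 10.
With 10 π electrons (n = 2), the Hückel 4n+2 condition holds.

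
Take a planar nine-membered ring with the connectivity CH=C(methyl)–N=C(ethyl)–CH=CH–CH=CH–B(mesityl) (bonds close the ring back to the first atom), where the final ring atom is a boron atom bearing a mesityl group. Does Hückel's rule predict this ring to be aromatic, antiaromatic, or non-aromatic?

Antiaromatic

The p orbitals form a continuous loop: every atom in a ring double bond is sp² and brings one electron to the p orbital; each =N– nitrogen is pyridine-type (lone pair in the sp² plane, one electron in the p orbital); the boron has an empty p orbital. The ring is fully conjugated.
π-electron count: 4 × 2 = 8 from the double-bond units + 0 from the B(mesityl) atom = 8.
8 = 4(2); a planar, fully conjugated 4n system is antiaromatic.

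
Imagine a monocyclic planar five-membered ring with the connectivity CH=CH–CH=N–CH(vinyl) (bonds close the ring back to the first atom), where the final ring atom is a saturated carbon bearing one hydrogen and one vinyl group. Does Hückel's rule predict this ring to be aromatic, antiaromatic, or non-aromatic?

Because that saturated carbon is sp³ and has no p orbital in the ring π system at the CH(vinyl) position, the π system cannot extend all the way around the ring.
Hückel's rule only applies to fully conjugated rings, so this one is simply non-aromatic.

Non-aromatic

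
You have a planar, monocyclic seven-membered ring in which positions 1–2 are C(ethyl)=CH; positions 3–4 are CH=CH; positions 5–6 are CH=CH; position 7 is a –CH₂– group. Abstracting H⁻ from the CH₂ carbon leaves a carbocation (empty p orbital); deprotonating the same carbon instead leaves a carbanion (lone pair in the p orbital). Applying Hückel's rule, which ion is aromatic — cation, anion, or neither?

In either ion the ring is fully conjugated: every atom, including the new sp² carbon, supplies a p orbital.
Cation: 3 × 2 + 0 = 6 π electrons → 4(1)+2, aromatic.
Anion: 3 × 2 + 2 = 8 π electrons → 4(2), antiaromatic.

The cation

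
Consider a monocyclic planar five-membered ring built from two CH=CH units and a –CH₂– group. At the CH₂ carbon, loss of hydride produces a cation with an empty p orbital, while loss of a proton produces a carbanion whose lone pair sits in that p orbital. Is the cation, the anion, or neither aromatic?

The anion

In both ions every ring atom is sp² and contributes a p orbital, so both rings are fully conjugated.
Cation: 2 × 2 + 0 = 4 π electrons → 4(1), antiaromatic.
Anion: 2 × 2 + 2 = 6 π electrons → 4(1)+2, aromatic.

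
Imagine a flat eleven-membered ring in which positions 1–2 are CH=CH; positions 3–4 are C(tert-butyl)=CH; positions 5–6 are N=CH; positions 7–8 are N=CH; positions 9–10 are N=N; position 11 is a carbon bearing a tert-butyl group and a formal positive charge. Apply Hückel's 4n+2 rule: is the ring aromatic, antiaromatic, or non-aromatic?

Check conjugation: each doubly-bonded ring atom is sp² with one p-orbital electron; the doubly-bonded nitrogens are pyridine-type — their lone pairs lie in the ring plane, leaving one electron in the p orbital; the carbocation has an empty p orbital — every position has a p orbital, so the cyclic π system is continuous.
Tallying contributions gives 5 × 2 = 10 from the double-bond units + 0 from the C(tert-butyl)(+) atom = 10.
10 = 4(2) + 2, which satisfies Hückel's 4n+2 rule.

Aromatic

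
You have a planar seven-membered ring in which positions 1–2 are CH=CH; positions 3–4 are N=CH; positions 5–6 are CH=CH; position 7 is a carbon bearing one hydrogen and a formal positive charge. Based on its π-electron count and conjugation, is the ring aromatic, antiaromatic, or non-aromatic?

The p orbitals form a continuous loop: the double-bond atoms are sp², each contributing one p electron; the doubly-bonded nitrogens are pyridine-type — their lone pairs lie in the ring plane, leaving one electron in the p orbital; the carbocation has an empty p orbital. The ring is fully conjugated.
π-electron count: 3 × 2 = 6 from the double-bond units + 0 from the CH(+) atom = 6.
Since 6 = 4·1 + 2, the ring meets the 4n+2 criterion.

Aromatic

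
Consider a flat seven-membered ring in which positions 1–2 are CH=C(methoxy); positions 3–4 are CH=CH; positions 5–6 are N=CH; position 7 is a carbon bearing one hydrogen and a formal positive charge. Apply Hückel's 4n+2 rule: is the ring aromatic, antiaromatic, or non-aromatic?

The p orbitals form a continuous loop: each doubly-bonded ring atom is sp² with one p-orbital electron; each sp² =N– keeps its lone pair in-plane and puts one electron into the π system; the carbocation has an empty p orbital. The ring is fully conjugated.
Tallying contributions gives 3 × 2 = 6 from the double-bond units + 0 from the CH(+) atom = 6.
With 6 π electrons (n = 1), the Hückel 4n+2 condition holds.

Aromatic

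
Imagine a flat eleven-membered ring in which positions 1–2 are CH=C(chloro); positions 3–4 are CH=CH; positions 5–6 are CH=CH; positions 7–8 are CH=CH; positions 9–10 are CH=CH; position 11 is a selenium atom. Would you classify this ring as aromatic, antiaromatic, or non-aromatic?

Antiaromatic

All ring atoms are sp² and supply a p orbital to the ring (the double-bond atoms are sp², each contributing one p electron; the selenium donates one lone pair from its p orbital); the conjugation is uninterrupted.
π-electron count: 5 × 2 = 10 from the double-bond units + 2 from the Se atom = 12.
A 4n π count (12, n = 3) in a planar conjugated ring means antiaromatic.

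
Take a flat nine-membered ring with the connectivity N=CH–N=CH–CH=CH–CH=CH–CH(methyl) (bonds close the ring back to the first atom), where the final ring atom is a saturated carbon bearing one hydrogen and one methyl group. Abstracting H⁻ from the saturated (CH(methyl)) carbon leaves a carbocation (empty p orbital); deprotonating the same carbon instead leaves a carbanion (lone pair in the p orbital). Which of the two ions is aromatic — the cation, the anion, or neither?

Once that carbon is sp², every ring atom has a p orbital and both ions are fully conjugated.
Cation: 4 × 2 + 0 = 8 π electrons → 4(2), antiaromatic.
Anion: 4 × 2 + 2 = 10 π electrons → 4(2)+2, aromatic.

The anion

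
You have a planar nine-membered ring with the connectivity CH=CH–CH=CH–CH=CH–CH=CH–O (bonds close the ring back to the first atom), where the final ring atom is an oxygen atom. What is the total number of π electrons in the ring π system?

Check conjugation: each doubly-bonded ring atom is sp² with one p-orbital electron; the oxygen donates one lone pair from its p orbital — every position has a p orbital, so the cyclic π system is continuous.
π-electron count: 4 × 2 = 8 from the double-bond units + 2 from the O atom = 10.

10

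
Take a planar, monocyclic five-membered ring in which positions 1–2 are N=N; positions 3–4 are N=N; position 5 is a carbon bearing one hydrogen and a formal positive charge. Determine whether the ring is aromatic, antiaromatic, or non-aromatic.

The p orbitals form a continuous loop: the double-bond atoms are sp², each contributing one p electron; each =N– nitrogen is pyridine-type (lone pair in the sp² plane, one electron in the p orbital); the carbocation has an empty p orbital. The ring is fully conjugated.
Tallying contributions gives 2 × 2 = 4 from the double-bond units + 0 from the CH(+) atom = 4.
A 4n π count (4, n = 1) in a planar conjugated ring means antiaromatic.

Antiaromatic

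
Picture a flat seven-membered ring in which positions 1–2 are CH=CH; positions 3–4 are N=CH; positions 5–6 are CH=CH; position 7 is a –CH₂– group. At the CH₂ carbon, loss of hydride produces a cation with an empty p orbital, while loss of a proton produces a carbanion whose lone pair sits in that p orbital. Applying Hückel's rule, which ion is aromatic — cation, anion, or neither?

Once that carbon is sp², every ring atom has a p orbital and both ions are fully conjugated.
Cation: 3 × 2 + 0 = 6 π electrons → 4(1)+2, aromatic.
Anion: 3 × 2 + 2 = 8 π electrons → 4(2), antiaromatic.

The cation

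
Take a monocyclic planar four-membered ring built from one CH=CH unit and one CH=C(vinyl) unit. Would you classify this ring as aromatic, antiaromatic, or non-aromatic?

The p orbitals form a continuous loop: every atom in a ring double bond is sp² and brings one electron to the p orbital. The ring is fully conjugated.
π-electron count: 2 × 2 = 4 from the 2 double-bond units.
With 4 = 4·1 π electrons, Hückel's rule classifies the planar ring as antiaromatic.

Antiaromatic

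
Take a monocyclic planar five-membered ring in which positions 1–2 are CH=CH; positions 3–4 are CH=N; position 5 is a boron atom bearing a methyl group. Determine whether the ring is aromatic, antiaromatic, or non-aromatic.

The p orbitals form a continuous loop: each doubly-bonded ring atom is sp² with one p-orbital electron; each sp² =N– keeps its lone pair in-plane and puts one electron into the π system; the boron has an empty p orbital. The ring is fully conjugated.
Counting π electrons: 2 × 2 = 4 from the double-bond units + 0 from the B(methyl) atom = 4.
4 = 4(1); a planar, fully conjugated 4n system is antiaromatic.

Antiaromatic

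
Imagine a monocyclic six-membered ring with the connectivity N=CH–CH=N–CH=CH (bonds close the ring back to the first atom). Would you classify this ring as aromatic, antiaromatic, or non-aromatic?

Aromatic

Every ring atom contributes a p orbital perpendicular to the ring (every atom in a ring double bond is sp² and brings one electron to the p orbital; each =N– nitrogen is pyridine-type (lone pair in the sp² plane, one electron in the p orbital)), so the π system is cyclic and fully conjugated.
Adding the contributions, 3 × 2 = 6 from the 3 double-bond units.
With 6 π electrons (n = 1), the Hückel 4n+2 condition holds.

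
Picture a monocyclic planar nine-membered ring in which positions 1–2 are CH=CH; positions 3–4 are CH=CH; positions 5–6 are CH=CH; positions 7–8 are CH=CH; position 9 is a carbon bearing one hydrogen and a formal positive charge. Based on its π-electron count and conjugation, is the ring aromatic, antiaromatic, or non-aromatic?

Antiaromatic

All ring atoms are sp² and supply a p orbital to the ring (every atom in a ring double bond is sp² and brings one electron to the p orbital; the carbocation has an empty p orbital); the conjugation is uninterrupted.
Counting π electrons: 4 × 2 = 8 from the double-bond units + 0 from the CH(+) atom = 8.
With 8 = 4·2 π electrons, Hückel's rule classifies the planar ring as antiaromatic.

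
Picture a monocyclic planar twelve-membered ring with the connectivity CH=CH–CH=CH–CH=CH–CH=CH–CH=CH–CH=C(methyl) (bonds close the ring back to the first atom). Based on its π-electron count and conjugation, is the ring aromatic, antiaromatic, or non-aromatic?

Every ring atom contributes a p orbital perpendicular to the ring (every atom in a ring double bond is sp² and brings one electron to the p orbital), so the π system is cyclic and fully conjugated.
π-electron count: 6 × 2 = 12 from the 6 double-bond units.
A 4n π count (12, n = 3) in a planar conjugated ring means antiaromatic.

Antiaromatic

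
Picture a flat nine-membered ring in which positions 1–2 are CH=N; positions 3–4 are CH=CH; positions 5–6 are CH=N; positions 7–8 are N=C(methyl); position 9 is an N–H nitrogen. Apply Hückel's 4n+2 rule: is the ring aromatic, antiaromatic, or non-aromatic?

Aromatic

Every ring atom contributes a p orbital perpendicular to the ring (the double-bond atoms are sp², each contributing one p electron; each sp² =N– keeps its lone pair in-plane and puts one electron into the π system; the pyrrole-type nitrogen donates its lone pair from the p orbital), so the π system is cyclic and fully conjugated.
Counting π electrons: 4 × 2 = 8 from the double-bond units + 2 from the NH atom = 10.
10 = 4(2) + 2, which satisfies Hückel's 4n+2 rule.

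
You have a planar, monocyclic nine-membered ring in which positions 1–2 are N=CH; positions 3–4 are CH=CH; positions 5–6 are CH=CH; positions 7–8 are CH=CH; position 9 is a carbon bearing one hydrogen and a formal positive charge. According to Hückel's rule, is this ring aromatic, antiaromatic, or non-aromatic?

Antiaromatic

Check conjugation: every atom in a ring double bond is sp² and brings one electron to the p orbital; each sp² =N– keeps its lone pair in-plane and puts one electron into the π system; the carbocation has an empty p orbital — every position has a p orbital, so the cyclic π system is continuous.
π-electron count: 4 × 2 = 8 from the double-bond units + 0 from the CH(+) atom = 8.
A 4n π count (8, n = 2) in a planar conjugated ring means antiaromatic.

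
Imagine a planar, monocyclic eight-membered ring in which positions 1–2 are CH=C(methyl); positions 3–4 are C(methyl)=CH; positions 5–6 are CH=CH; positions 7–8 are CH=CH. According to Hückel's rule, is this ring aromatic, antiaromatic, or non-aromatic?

The p orbitals form a continuous loop: the double-bond atoms are sp², each contributing one p electron. The ring is fully conjugated.
Tallying contributions gives 4 × 2 = 8 from the 4 double-bond units.
8 is a 4n count (n = 2), so the planar conjugated ring is antiaromatic.

Antiaromatic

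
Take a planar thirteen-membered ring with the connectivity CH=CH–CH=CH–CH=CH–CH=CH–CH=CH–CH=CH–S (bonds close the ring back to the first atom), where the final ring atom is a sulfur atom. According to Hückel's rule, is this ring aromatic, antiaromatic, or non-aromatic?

The p orbitals form a continuous loop: every atom in a ring double bond is sp² and brings one electron to the p orbital; the sulfur donates one lone pair from its p orbital. The ring is fully conjugated.
Adding the contributions, 6 × 2 = 12 from the double-bond units + 2 from the S atom = 14.
That gives a 4n+2 count (14, n = 3).

Aromatic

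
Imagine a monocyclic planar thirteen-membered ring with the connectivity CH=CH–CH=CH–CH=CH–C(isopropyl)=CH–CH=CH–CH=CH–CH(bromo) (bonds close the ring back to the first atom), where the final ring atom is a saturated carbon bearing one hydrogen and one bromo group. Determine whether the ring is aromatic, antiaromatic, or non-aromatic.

Non-aromatic

The CH(bromo) position has four σ bonds — that saturated carbon is sp³ and has no p orbital in the ring π system — so the cyclic conjugation is interrupted.
Without a continuous loop of overlapping p orbitals the Hückel electron count never comes into play.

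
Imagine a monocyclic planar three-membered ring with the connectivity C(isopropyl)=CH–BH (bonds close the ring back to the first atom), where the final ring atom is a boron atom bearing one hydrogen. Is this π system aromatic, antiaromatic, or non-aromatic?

All ring atoms are sp² and supply a p orbital to the ring (the double-bond atoms are sp², each contributing one p electron; the boron has an empty p orbital); the conjugation is uninterrupted.
Adding the contributions, 1 × 2 = 2 from the double-bond unit + 0 from the BH atom = 2.
With 2 π electrons (n = 0), the Hückel 4n+2 condition holds.

Aromatic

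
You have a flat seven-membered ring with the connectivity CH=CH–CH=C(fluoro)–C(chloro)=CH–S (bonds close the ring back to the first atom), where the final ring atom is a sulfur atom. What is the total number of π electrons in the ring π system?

8

Every ring atom contributes a p orbital perpendicular to the ring (every atom in a ring double bond is sp² and brings one electron to the p orbital; the sulfur donates one lone pair from its p orbital), so the π system is cyclic and fully conjugated.
Counting π electrons: 3 × 2 = 6 from the double-bond units + 2 from the S atom = 8.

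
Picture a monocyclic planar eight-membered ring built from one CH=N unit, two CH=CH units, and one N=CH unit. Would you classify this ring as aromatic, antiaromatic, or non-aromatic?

The p orbitals form a continuous loop: each doubly-bonded ring atom is sp² with one p-orbital electron; the doubly-bonded nitrogens are pyridine-type — their lone pairs lie in the ring plane, leaving one electron in the p orbital. The ring is fully conjugated.
Counting π electrons: 4 × 2 = 8 from the 4 double-bond units.
With 8 = 4·2 π electrons, Hückel's rule classifies the planar ring as antiaromatic.

Antiaromatic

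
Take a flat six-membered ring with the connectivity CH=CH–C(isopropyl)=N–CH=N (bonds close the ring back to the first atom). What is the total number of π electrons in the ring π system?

6

All ring atoms are sp² and supply a p orbital to the ring (the double-bond atoms are sp², each contributing one p electron; the doubly-bonded nitrogens are pyridine-type — their lone pairs lie in the ring plane, leaving one electron in the p orbital); the conjugation is uninterrupted.
π-electron count: 3 × 2 = 6 from the 3 double-bond units.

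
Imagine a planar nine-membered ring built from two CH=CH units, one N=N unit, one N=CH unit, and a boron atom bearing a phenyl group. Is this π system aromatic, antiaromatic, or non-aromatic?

Antiaromatic

All ring atoms are sp² and supply a p orbital to the ring (each doubly-bonded ring atom is sp² with one p-orbital electron; each sp² =N– keeps its lone pair in-plane and puts one electron into the π system; the boron has an empty p orbital); the conjugation is uninterrupted.
Adding the contributions, 4 × 2 = 8 from the double-bond units + 0 from the B(phenyl) atom = 8.
A 4n π count (8, n = 2) in a planar conjugated ring means antiaromatic.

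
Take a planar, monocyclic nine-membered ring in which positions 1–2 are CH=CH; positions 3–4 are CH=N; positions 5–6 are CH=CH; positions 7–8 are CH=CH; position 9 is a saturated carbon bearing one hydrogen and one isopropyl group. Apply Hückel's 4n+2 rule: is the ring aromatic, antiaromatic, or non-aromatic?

The CH(isopropyl) carbon is saturated: that saturated carbon is sp³ and has no p orbital in the ring π system. Conjugation is not continuous around the ring.
Without a continuous loop of overlapping p orbitals the Hückel electron count never comes into play.

Non-aromatic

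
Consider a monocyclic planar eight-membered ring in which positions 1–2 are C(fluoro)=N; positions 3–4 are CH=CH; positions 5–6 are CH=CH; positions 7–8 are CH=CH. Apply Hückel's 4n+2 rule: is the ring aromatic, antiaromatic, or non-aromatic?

Antiaromatic

Check conjugation: the double-bond atoms are sp², each contributing one p electron; each =N– nitrogen is pyridine-type (lone pair in the sp² plane, one electron in the p orbital) — every position has a p orbital, so the cyclic π system is continuous.
π-electron count: 4 × 2 = 8 from the 4 double-bond units.
With 8 = 4·2 π electrons, Hückel's rule classifies the planar ring as antiaromatic.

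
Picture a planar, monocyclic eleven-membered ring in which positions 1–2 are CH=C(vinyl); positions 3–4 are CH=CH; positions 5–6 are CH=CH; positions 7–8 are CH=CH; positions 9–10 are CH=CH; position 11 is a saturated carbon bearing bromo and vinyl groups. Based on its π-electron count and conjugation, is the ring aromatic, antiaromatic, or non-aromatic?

Non-aromatic

The C(bromo)(vinyl) carbon is saturated: that saturated carbon is sp³ and has no p orbital in the ring π system. Conjugation is not continuous around the ring.
Without a continuous loop of overlapping p orbitals the Hückel electron count never comes into play.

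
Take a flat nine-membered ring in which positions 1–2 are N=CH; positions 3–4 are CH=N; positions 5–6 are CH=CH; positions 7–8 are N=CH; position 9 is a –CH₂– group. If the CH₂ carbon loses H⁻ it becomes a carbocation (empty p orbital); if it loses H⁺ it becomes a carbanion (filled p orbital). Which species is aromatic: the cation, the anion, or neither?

The anion

Both ions have a continuous loop of p orbitals — each ring atom is sp².
Cation: 4 × 2 + 0 = 8 π electrons → 4(2), antiaromatic.
Anion: 4 × 2 + 2 = 10 π electrons → 4(2)+2, aromatic.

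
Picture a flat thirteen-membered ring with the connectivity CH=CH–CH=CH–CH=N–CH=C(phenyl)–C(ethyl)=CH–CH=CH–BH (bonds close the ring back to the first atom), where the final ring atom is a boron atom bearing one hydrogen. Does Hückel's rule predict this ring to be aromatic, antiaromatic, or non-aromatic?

Check conjugation: the double-bond atoms are sp², each contributing one p electron; the doubly-bonded nitrogens are pyridine-type — their lone pairs lie in the ring plane, leaving one electron in the p orbital; the boron has an empty p orbital — every position has a p orbital, so the cyclic π system is continuous.
π-electron count: 6 × 2 = 12 from the double-bond units + 0 from the BH atom = 12.
12 is a 4n count (n = 3), so the planar conjugated ring is antiaromatic.

Antiaromatic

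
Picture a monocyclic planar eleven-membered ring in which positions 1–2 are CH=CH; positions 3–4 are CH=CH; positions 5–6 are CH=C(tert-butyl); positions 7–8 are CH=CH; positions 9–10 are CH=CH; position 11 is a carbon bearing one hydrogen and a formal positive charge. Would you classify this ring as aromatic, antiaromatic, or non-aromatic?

Aromatic

Check conjugation: each doubly-bonded ring atom is sp² with one p-orbital electron; the carbocation has an empty p orbital — every position has a p orbital, so the cyclic π system is continuous.
Adding the contributions, 5 × 2 = 10 from the double-bond units + 0 from the CH(+) atom = 10.
Since 10 = 4·2 + 2, the ring meets the 4n+2 criterion.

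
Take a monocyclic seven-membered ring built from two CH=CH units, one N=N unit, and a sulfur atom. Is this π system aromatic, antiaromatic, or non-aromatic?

Antiaromatic

Every ring atom contributes a p orbital perpendicular to the ring (the double-bond atoms are sp², each contributing one p electron; each =N– nitrogen is pyridine-type (lone pair in the sp² plane, one electron in the p orbital); the sulfur donates one lone pair from its p orbital), so the π system is cyclic and fully conjugated.
Tallying contributions gives 3 × 2 = 6 from the double-bond units + 2 from the S atom = 8.
With 8 = 4·2 π electrons, Hückel's rule classifies the planar ring as antiaromatic.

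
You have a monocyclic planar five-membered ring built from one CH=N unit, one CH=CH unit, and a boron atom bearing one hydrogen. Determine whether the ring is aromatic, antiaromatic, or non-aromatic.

Antiaromatic

Check conjugation: every atom in a ring double bond is sp² and brings one electron to the p orbital; the doubly-bonded nitrogens are pyridine-type — their lone pairs lie in the ring plane, leaving one electron in the p orbital; the boron has an empty p orbital — every position has a p orbital, so the cyclic π system is continuous.
π-electron count: 2 × 2 = 4 from the double-bond units + 0 from the BH atom = 4.
4 is a 4n count (n = 1), so the planar conjugated ring is antiaromatic.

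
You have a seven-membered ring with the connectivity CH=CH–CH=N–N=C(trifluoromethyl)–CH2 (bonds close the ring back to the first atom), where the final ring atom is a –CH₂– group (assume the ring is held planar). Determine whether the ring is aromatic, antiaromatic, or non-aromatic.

Non-aromatic

Because the tetrahedral CH₂ carbon is sp³ and has no p orbital in the ring π system at the CH2 position, the π system cannot extend all the way around the ring.
Without a continuous loop of overlapping p orbitals the Hückel electron count never comes into play.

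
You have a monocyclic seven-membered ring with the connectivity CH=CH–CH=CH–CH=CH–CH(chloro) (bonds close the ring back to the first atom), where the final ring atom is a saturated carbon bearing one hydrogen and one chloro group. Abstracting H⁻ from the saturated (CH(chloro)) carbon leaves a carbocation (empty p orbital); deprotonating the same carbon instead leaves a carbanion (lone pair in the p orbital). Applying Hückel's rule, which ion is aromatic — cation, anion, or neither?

In either ion the ring is fully conjugated: every atom, including the new sp² carbon, supplies a p orbital.
Cation: 3 × 2 + 0 = 6 π electrons → 4(1)+2, aromatic.
Anion: 3 × 2 + 2 = 8 π electrons → 4(2), antiaromatic.

The cation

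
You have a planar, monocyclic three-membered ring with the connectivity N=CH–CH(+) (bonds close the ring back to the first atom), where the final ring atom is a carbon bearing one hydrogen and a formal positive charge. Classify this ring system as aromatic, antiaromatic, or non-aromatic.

The p orbitals form a continuous loop: the double-bond atoms are sp², each contributing one p electron; each sp² =N– keeps its lone pair in-plane and puts one electron into the π system; the carbocation has an empty p orbital. The ring is fully conjugated.
π-electron count: 1 × 2 = 2 from the double-bond unit + 0 from the CH(+) atom = 2.
That gives a 4n+2 count (2, n = 0).

Aromatic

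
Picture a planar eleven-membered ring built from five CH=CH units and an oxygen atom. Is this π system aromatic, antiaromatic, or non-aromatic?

Antiaromatic

All ring atoms are sp² and supply a p orbital to the ring (every atom in a ring double bond is sp² and brings one electron to the p orbital; the oxygen donates one lone pair from its p orbital); the conjugation is uninterrupted.
Tallying contributions gives 5 × 2 = 10 from the double-bond units + 2 from the O atom = 12.
With 12 = 4·3 π electrons, Hückel's rule classifies the planar ring as antiaromatic.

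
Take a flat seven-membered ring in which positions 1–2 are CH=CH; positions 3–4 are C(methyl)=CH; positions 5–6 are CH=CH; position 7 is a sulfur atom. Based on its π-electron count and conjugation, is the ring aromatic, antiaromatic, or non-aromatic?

Antiaromatic

Every ring atom contributes a p orbital perpendicular to the ring (every atom in a ring double bond is sp² and brings one electron to the p orbital; the sulfur donates one lone pair from its p orbital), so the π system is cyclic and fully conjugated.
Tallying contributions gives 3 × 2 = 6 from the double-bond units + 2 from the S atom = 8.
With 8 = 4·2 π electrons, Hückel's rule classifies the planar ring as antiaromatic.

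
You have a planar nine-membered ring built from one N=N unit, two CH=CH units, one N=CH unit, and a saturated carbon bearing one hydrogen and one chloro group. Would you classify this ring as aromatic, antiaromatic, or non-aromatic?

The CH(chloro) carbon is saturated: that saturated carbon is sp³ and has no p orbital in the ring π system. Conjugation is not continuous around the ring.
Without a continuous loop of overlapping p orbitals the Hückel electron count never comes into play.

Non-aromatic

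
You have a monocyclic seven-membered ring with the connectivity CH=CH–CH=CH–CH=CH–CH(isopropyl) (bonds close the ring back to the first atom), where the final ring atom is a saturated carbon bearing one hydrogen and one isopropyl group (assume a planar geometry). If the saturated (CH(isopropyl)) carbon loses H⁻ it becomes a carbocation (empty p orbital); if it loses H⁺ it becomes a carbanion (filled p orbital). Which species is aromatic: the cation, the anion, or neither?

In either ion the ring is fully conjugated: every atom, including the new sp² carbon, supplies a p orbital.
Cation: 3 × 2 + 0 = 6 π electrons → 4(1)+2, aromatic.
Anion: 3 × 2 + 2 = 8 π electrons → 4(2), antiaromatic.

The cation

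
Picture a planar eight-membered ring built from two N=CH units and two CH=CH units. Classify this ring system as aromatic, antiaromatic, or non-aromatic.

Every ring atom contributes a p orbital perpendicular to the ring (each doubly-bonded ring atom is sp² with one p-orbital electron; each =N– nitrogen is pyridine-type (lone pair in the sp² plane, one electron in the p orbital)), so the π system is cyclic and fully conjugated.
π-electron count: 4 × 2 = 8 from the 4 double-bond units.
8 is a 4n count (n = 2), so the planar conjugated ring is antiaromatic.

Antiaromatic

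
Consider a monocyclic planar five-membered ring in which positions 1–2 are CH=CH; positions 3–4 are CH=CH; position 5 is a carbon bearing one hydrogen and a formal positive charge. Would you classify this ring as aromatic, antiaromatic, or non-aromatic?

Antiaromatic

Every ring atom contributes a p orbital perpendicular to the ring (every atom in a ring double bond is sp² and brings one electron to the p orbital; the carbocation has an empty p orbital), so the π system is cyclic and fully conjugated.
Counting π electrons: 2 × 2 = 4 from the double-bond units + 0 from the CH(+) atom = 4.
4 = 4(1); a planar, fully conjugated 4n system is antiaromatic.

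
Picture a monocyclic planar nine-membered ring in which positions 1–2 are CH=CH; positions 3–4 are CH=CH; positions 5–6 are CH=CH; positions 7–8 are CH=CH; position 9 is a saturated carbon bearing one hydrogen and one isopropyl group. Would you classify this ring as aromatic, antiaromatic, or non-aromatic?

Non-aromatic

The CH(isopropyl) carbon is saturated: that saturated carbon is sp³ and has no p orbital in the ring π system. Conjugation is not continuous around the ring.
A ring that is not fully conjugated cannot be aromatic or antiaromatic regardless of its π-electron count.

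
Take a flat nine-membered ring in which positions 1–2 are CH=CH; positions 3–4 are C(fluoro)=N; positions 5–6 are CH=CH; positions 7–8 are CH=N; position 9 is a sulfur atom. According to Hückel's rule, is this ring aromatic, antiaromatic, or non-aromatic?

Every ring atom contributes a p orbital perpendicular to the ring (the double-bond atoms are sp², each contributing one p electron; each =N– nitrogen is pyridine-type (lone pair in the sp² plane, one electron in the p orbital); the sulfur donates one lone pair from its p orbital), so the π system is cyclic and fully conjugated.
π-electron count: 4 × 2 = 8 from the double-bond units + 2 from the S atom = 10.
Since 10 = 4·2 + 2, the ring meets the 4n+2 criterion.

Aromatic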